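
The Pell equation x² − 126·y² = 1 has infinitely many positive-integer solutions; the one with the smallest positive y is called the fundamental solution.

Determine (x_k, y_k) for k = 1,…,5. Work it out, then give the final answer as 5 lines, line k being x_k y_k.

449 40
403201 35920
362074049 32256120
325142092801 28965959840
291977237261249 26011399680200

√126 = [11; 4,2,4,22, …], period ℓ=4 (even) → k=3
a_0=11:  p_0=11·1+0=11,  q_0=11·0+1=1
…
a_2=2:  p_2=2·45+11=101,  q_2=2·4+1=9
a_3=4:  p_3=4·101+45=449,  q_3=4·9+4=40
fundamental: x₁=449, y₁=40  (since 201601 − 126·1600 = 1)
(449+40√126)^2 = 403201 + 35920√126
(449+40√126)^3 = 362074049 + 32256120√126
(449+40√126)^4 = 325142092801 + 28965959840√126
(449+40√126)^5 = 291977237261249 + 26011399680200√126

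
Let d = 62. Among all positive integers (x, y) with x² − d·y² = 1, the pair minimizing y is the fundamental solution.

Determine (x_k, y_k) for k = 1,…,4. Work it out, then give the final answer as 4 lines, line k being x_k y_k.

√62 = [7; 1,6,1,14, …], period ℓ=4 (even) → k=3
k=0  a_k=7  p_k/q_k = 7/1
k=1  a_k=1  p_k/q_k = 8/1
k=2  a_k=6  p_k/q_k = 55/7
k=3  a_k=1  p_k/q_k = 63/8
→ (63, 8).  Check: 63²=3969, 62·8²=3968, difference 1.
(63+8√62)^2 = 7937 + 1008√62
(63+8√62)^3 = 999999 + 127000√62
(63+8√62)^4 = 125991937 + 16000992√62

63 8
7937 1008
999999 127000
125991937 16000992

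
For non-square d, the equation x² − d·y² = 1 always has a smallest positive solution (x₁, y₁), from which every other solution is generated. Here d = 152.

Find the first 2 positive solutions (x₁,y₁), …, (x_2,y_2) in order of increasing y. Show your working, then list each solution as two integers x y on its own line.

37 3
2737 222

√152 → a₀=12, period (3,24); ℓ=2 even so k=1
a_0=12:  p_0=12·1+0=12,  q_0=12·0+1=1
a_1=3:  p_1=3·12+1=37,  q_1=3·1+0=3
(x₁, y₁) = (37, 3);  37² − 152·3² = 1 ✓
(x_2, y_2) = (37·37 + 152·3·3, 37·3 + 3·37) = (2737, 222)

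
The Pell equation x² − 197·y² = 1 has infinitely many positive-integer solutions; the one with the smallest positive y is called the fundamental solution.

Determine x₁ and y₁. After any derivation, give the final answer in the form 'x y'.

d=197: √d = [14; 28] (ℓ=1, odd), read p_1/q_1
a_0=14:  p_0=14·1+0=14,  q_0=14·0+1=1
a_1=28:  p_1=28·14+1=393,  q_1=28·1+0=28
(x₁, y₁) = (393, 28);  393² − 197·28² = 1 ✓

393 28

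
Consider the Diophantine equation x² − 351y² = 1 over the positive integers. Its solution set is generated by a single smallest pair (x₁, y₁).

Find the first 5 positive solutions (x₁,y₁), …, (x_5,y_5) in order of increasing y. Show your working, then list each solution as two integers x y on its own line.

62425 3332
7793761249 416000200
973051091875225 51937624966668
121485428812828080001 6484412476672499600
15167455786308534696249625 809578897660623950093332

d=351: √d = [18; 1,2,1,3,2,2,2,3,1,2,1,36] (ℓ=12, even), read p_11/q_11
a_0=18:  p_0=18·1+0=18,  q_0=18·0+1=1
a_1=1:  p_1=1·18+1=19,  q_1=1·1+0=1
a_2=2:  p_2=2·19+18=56,  q_2=2·1+1=3
a_3=1:  p_3=1·56+19=75,  q_3=1·3+1=4
a_4=3:  p_4=3·75+56=281,  q_4=3·4+3=15
a_5=2:  p_5=2·281+75=637,  q_5=2·15+4=34
…
a_7=2:  p_7=2·1555+637=3747,  q_7=2·83+34=200
a_8=3:  p_8=3·3747+1555=12796,  q_8=3·200+83=683
…
a_10=2:  p_10=2·16543+12796=45882,  q_10=2·883+683=2449
a_11=1:  p_11=1·45882+16543=62425,  q_11=1·2449+883=3332
(x₁, y₁) = (62425, 3332);  62425² − 351·3332² = 1 ✓
(x_2, y_2) = (62425·62425 + 351·3332·3332, 62425·3332 + 3332·62425) = (7793761249, 416000200)
(x_3, y_3) = (62425·7793761249 + 351·3332·416000200, 62425·416000200 + 3332·7793761249) = (973051091875225, 51937624966668)
(x_4, y_4) = (62425·973051091875225 + 351·3332·51937624966668, 62425·51937624966668 + 3332·973051091875225) = (121485428812828080001, 6484412476672499600)
(x_5, y_5) = (62425·121485428812828080001 + 351·3332·6484412476672499600, 62425·6484412476672499600 + 3332·121485428812828080001) = (15167455786308534696249625, 809578897660623950093332)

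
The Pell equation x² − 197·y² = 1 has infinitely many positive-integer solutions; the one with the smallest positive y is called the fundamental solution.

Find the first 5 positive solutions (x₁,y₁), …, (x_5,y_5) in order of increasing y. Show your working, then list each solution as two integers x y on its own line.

393 28
308897 22008
242792649 17298260
190834713217 13596410352
149995841795913 10686761238412

√197 = [14; 28, …], period ℓ=1 (odd) → k=1
a_0=14:  p_0=14·1+0=14,  q_0=14·0+1=1
a_1=28:  p_1=28·14+1=393,  q_1=28·1+0=28
(x₁, y₁) = (393, 28);  393² − 197·28² = 1 ✓
(x_2, y_2) = (393·393 + 197·28·28, 393·28 + 28·393) = (308897, 22008)
(x_3, y_3) = (393·308897 + 197·28·22008, 393·22008 + 28·308897) = (242792649, 17298260)
(x_4, y_4) = (393·242792649 + 197·28·17298260, 393·17298260 + 28·242792649) = (190834713217, 13596410352)
(x_5, y_5) = (393·190834713217 + 197·28·13596410352, 393·13596410352 + 28·190834713217) = (149995841795913, 10686761238412)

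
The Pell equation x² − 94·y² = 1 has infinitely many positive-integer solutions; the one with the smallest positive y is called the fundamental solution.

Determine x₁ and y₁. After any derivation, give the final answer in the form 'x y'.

√94 = [9; 1,2,3,1,1,…,2,1,18, …], period ℓ=16 (even) → k=15
a_0=9:  p_0=9·1+0=9,  q_0=9·0+1=1
…
a_2=2:  p_2=2·10+9=29,  q_2=2·1+1=3
a_3=3:  p_3=3·29+10=97,  q_3=3·3+1=10
a_4=1:  p_4=1·97+29=126,  q_4=1·10+3=13
…
a_6=5:  p_6=5·223+126=1241,  q_6=5·23+13=128
…
a_8=8:  p_8=8·1464+1241=12953,  q_8=8·151+128=1336
a_9=1:  p_9=1·12953+1464=14417,  q_9=1·1336+151=1487
a_10=5:  p_10=5·14417+12953=85038,  q_10=5·1487+1336=8771
a_11=1:  p_11=1·85038+14417=99455,  q_11=1·8771+1487=10258
…
a_13=3:  p_13=3·184493+99455=652934,  q_13=3·19029+10258=67345
a_14=2:  p_14=2·652934+184493=1490361,  q_14=2·67345+19029=153719
a_15=1:  p_15=1·1490361+652934=2143295,  q_15=1·153719+67345=221064
→ (2143295, 221064).  Check: 2143295²=4593713457025, 94·221064²=4593713457024, difference 1.

2143295 221064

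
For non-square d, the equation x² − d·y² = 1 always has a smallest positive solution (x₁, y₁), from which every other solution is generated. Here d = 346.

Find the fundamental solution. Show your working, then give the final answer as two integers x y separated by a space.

√346 → a₀=18, period (1,1,1,1,36); ℓ=5 odd so k=9
i=0: a=18 ⇒ p=18, q=1
i=1: a=1 ⇒ p=19, q=1
i=2: a=1 ⇒ p=37, q=2
i=3: a=1 ⇒ p=56, q=3
i=4: a=1 ⇒ p=93, q=5
i=5: a=36 ⇒ p=3404, q=183
i=6: a=1 ⇒ p=3497, q=188
i=7: a=1 ⇒ p=6901, q=371
i=8: a=1 ⇒ p=10398, q=559
i=9: a=1 ⇒ p=17299, q=930
fundamental: x₁=17299, y₁=930  (since 299255401 − 346·864900 = 1)

17299 930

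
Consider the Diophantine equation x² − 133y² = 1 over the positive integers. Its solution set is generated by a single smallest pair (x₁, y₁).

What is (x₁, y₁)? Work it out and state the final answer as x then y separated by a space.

d=133: √d = [11; 1,1,7,5,1,…,1,1,22] (ℓ=16, even), read p_15/q_15
i=0: a=11 ⇒ p=11, q=1
i=1: a=1 ⇒ p=12, q=1
i=2: a=1 ⇒ p=23, q=2
i=3: a=7 ⇒ p=173, q=15
i=4: a=5 ⇒ p=888, q=77
…
i=6: a=1 ⇒ p=1949, q=169
…
i=8: a=2 ⇒ p=7969, q=691
…
i=11: a=1 ⇒ p=29927, q=2595
…
i=13: a=7 ⇒ p=1210008, q=104921
i=14: a=1 ⇒ p=1378591, q=119539
i=15: a=1 ⇒ p=2588599, q=224460
(x₁, y₁) = (2588599, 224460);  2588599² − 133·224460² = 1 ✓

2588599 224460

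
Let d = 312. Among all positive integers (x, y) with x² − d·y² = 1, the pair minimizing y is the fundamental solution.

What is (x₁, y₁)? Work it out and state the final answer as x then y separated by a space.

d=312: √d = [17; 1,1,1,34] (ℓ=4, even), read p_3/q_3
i=0: a=17 ⇒ p=17, q=1
i=1: a=1 ⇒ p=18, q=1
i=2: a=1 ⇒ p=35, q=2
i=3: a=1 ⇒ p=53, q=3
(x₁, y₁) = (53, 3);  53² − 312·3² = 1 ✓

53 3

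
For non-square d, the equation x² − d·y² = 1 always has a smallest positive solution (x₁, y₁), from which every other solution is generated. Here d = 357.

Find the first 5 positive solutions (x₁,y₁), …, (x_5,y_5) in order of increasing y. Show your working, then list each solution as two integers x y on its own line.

√357 → a₀=18, period (1,8,2,8,1,36); ℓ=6 even so k=5
k=0  a_k=18  p_k/q_k = 18/1
…
k=3  a_k=2  p_k/q_k = 359/19
k=4  a_k=8  p_k/q_k = 3042/161
k=5  a_k=1  p_k/q_k = 3401/180
→ (3401, 180).  Check: 3401²=11566801, 357·180²=11566800, difference 1.
n=2: (3401,180)∘(3401,180) = (3401·3401+357·180·180, 3401·180+180·3401) = (23133601,1224360)
n=3: (23133601,1224360)∘(3401,180) = (3401·23133601+357·180·1224360, 3401·1224360+180·23133601) = (157354750601,8328096540)
n=4: (157354750601,8328096540)∘(3401,180) = (3401·157354750601+357·180·8328096540, 3401·8328096540+180·157354750601) = (1070326990454401,56647711440720)
n=5: (1070326990454401,56647711440720)∘(3401,180) = (3401·1070326990454401+357·180·56647711440720, 3401·56647711440720+180·1070326990454401) = (7280364031716085001,385317724891680900)

3401 180
23133601 1224360
157354750601 8328096540
1070326990454401 56647711440720
7280364031716085001 385317724891680900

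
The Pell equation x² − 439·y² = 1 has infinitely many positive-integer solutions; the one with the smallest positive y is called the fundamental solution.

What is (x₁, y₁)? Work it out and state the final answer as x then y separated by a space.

440 21

d=439: √d = [20; 1,19,1,40] (ℓ=4, even), read p_3/q_3
step 0: (20, 1)  from 20·(1,0) + (0,1)
…
step 2: (419, 20)  from 19·(21,1) + (20,1)
step 3: (440, 21)  from 1·(419,20) + (21,1)
(x₁, y₁) = (440, 21);  440² − 439·21² = 1 ✓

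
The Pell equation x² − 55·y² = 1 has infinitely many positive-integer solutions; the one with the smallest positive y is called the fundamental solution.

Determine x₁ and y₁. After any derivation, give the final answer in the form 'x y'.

89 12

√55 = [7; 2,2,2,14, …], period ℓ=4 (even) → k=3
i=0: a=7 ⇒ p=7, q=1
i=1: a=2 ⇒ p=15, q=2
i=2: a=2 ⇒ p=37, q=5
i=3: a=2 ⇒ p=89, q=12
→ (89, 12).  Check: 89²=7921, 55·12²=7920, difference 1.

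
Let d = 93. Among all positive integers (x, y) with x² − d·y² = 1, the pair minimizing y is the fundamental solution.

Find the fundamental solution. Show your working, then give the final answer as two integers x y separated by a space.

12151 1260

[9; 1,1,1,4,6,4,1,1,1,18] for √93; ℓ=10 ⇒ convergent index 9
a_0=9:  p_0=9·1+0=9,  q_0=9·0+1=1
a_1=1:  p_1=1·9+1=10,  q_1=1·1+0=1
…
a_7=1:  p_7=1·3491+839=4330,  q_7=1·362+87=449
a_8=1:  p_8=1·4330+3491=7821,  q_8=1·449+362=811
a_9=1:  p_9=1·7821+4330=12151,  q_9=1·811+449=1260
fundamental: x₁=12151, y₁=1260  (since 147646801 − 93·1587600 = 1)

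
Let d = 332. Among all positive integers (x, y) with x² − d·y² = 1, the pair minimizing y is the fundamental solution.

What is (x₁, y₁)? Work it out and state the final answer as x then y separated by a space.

13447 738

√332 = [18; 4,1,1,8,1,1,4,36, …], period ℓ=8 (even) → k=7
i=0: a=18 ⇒ p=18, q=1
i=1: a=4 ⇒ p=73, q=4
i=2: a=1 ⇒ p=91, q=5
i=3: a=1 ⇒ p=164, q=9
i=4: a=8 ⇒ p=1403, q=77
…
i=6: a=1 ⇒ p=2970, q=163
i=7: a=4 ⇒ p=13447, q=738
fundamental: x₁=13447, y₁=738  (since 180821809 − 332·544644 = 1)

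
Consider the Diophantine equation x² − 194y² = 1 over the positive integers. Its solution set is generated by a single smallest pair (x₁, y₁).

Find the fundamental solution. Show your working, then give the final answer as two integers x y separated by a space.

195 14

√194 = [13; 1,12,1,26, …], period ℓ=4 (even) → k=3
k=0  a_k=13  p_k/q_k = 13/1
…
k=2  a_k=12  p_k/q_k = 181/13
k=3  a_k=1  p_k/q_k = 195/14
(x₁, y₁) = (195, 14);  195² − 194·14² = 1 ✓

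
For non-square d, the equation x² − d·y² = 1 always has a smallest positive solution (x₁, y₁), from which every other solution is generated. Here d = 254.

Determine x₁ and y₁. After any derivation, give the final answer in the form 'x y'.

√254 = [15; 1,14,1,30, …], period ℓ=4 (even) → k=3
step 0: (15, 1)  from 15·(1,0) + (0,1)
step 1: (16, 1)  from 1·(15,1) + (1,0)
step 2: (239, 15)  from 14·(16,1) + (15,1)
step 3: (255, 16)  from 1·(239,15) + (16,1)
(x₁, y₁) = (255, 16);  255² − 254·16² = 1 ✓

255 16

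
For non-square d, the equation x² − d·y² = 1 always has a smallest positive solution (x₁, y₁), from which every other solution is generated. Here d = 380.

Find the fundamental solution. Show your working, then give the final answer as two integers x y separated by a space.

[19; 2,38] for √380; ℓ=2 ⇒ convergent index 1
i=0: a=19 ⇒ p=19, q=1
i=1: a=2 ⇒ p=39, q=2
→ (39, 2).  Check: 39²=1521, 380·2²=1520, difference 1.

39 2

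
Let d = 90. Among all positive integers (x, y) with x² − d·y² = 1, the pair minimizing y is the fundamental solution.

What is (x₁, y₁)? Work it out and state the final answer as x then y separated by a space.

19 2

d=90: √d = [9; 2,18] (ℓ=2, even), read p_1/q_1
a_0=9:  p_0=9·1+0=9,  q_0=9·0+1=1
a_1=2:  p_1=2·9+1=19,  q_1=2·1+0=2
→ (19, 2).  Check: 19²=361, 90·2²=360, difference 1.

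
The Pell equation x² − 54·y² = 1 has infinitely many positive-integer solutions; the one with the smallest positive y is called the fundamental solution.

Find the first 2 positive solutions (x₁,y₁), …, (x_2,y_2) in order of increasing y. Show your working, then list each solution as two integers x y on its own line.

485 66
470449 64020

d=54: √d = [7; 2,1,6,1,2,14] (ℓ=6, even), read p_5/q_5
i=0: a=7 ⇒ p=7, q=1
…
i=2: a=1 ⇒ p=22, q=3
…
i=4: a=1 ⇒ p=169, q=23
i=5: a=2 ⇒ p=485, q=66
(x₁, y₁) = (485, 66);  485² − 54·66² = 1 ✓
(x_2, y_2) = (485·485 + 54·66·66, 485·66 + 66·485) = (470449, 64020)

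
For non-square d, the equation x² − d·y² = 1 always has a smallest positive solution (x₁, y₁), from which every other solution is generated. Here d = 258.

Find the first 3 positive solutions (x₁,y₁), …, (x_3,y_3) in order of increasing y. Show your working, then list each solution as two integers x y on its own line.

√258 → a₀=16, period (16,32); ℓ=2 even so k=1
step 0: (16, 1)  from 16·(1,0) + (0,1)
step 1: (257, 16)  from 16·(16,1) + (1,0)
fundamental: x₁=257, y₁=16  (since 66049 − 258·256 = 1)
n=2: (257,16)∘(257,16) = (257·257+258·16·16, 257·16+16·257) = (132097,8224)
n=3: (132097,8224)∘(257,16) = (257·132097+258·16·8224, 257·8224+16·132097) = (67897601,4227120)

257 16
132097 8224
67897601 4227120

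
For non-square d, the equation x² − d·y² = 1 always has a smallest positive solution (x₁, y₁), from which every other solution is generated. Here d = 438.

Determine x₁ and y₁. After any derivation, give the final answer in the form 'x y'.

293 14

[20; 1,12,1,40] for √438; ℓ=4 ⇒ convergent index 3
k=0  a_k=20  p_k/q_k = 20/1
k=1  a_k=1  p_k/q_k = 21/1
k=2  a_k=12  p_k/q_k = 272/13
k=3  a_k=1  p_k/q_k = 293/14
→ (293, 14).  Check: 293²=85849, 438·14²=85848, difference 1.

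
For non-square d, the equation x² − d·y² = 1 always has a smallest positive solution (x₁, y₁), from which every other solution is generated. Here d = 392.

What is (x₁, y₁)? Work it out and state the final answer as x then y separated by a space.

99 5

√392 → a₀=19, period (1,3,1,38); ℓ=4 even so k=3
step 0: (19, 1)  from 19·(1,0) + (0,1)
step 1: (20, 1)  from 1·(19,1) + (1,0)
step 2: (79, 4)  from 3·(20,1) + (19,1)
step 3: (99, 5)  from 1·(79,4) + (20,1)
→ (99, 5).  Check: 99²=9801, 392·5²=9800, difference 1.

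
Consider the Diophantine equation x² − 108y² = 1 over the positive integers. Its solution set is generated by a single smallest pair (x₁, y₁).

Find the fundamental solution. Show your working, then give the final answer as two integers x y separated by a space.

d=108: √d = [10; 2,1,1,4,1,1,2,20] (ℓ=8, even), read p_7/q_7
a_0=10:  p_0=10·1+0=10,  q_0=10·0+1=1
…
a_2=1:  p_2=1·21+10=31,  q_2=1·2+1=3
a_3=1:  p_3=1·31+21=52,  q_3=1·3+2=5
a_4=4:  p_4=4·52+31=239,  q_4=4·5+3=23
…
a_6=1:  p_6=1·291+239=530,  q_6=1·28+23=51
a_7=2:  p_7=2·530+291=1351,  q_7=2·51+28=130
→ (1351, 130).  Check: 1351²=1825201, 108·130²=1825200, difference 1.

1351 130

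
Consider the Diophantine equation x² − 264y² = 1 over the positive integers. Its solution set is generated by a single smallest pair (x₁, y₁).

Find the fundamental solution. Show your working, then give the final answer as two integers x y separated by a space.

65 4

√264 = [16; 4,32, …], period ℓ=2 (even) → k=1
step 0: (16, 1)  from 16·(1,0) + (0,1)
step 1: (65, 4)  from 4·(16,1) + (1,0)
→ (65, 4).  Check: 65²=4225, 264·4²=4224, difference 1.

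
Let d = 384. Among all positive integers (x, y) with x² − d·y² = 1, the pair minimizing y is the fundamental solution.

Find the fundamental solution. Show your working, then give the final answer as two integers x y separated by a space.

4801 245

√384 → a₀=19, period (1,1,2,9,2,1,1,38); ℓ=8 even so k=7
i=0: a=19 ⇒ p=19, q=1
…
i=4: a=9 ⇒ p=921, q=47
i=5: a=2 ⇒ p=1940, q=99
i=6: a=1 ⇒ p=2861, q=146
i=7: a=1 ⇒ p=4801, q=245
→ (4801, 245).  Check: 4801²=23049601, 384·245²=23049600, difference 1.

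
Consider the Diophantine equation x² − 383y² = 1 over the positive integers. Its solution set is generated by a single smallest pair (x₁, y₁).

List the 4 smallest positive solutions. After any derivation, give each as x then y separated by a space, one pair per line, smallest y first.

[19; 1,1,3,19,3,1,1,38] for √383; ℓ=8 ⇒ convergent index 7
a_0=19:  p_0=19·1+0=19,  q_0=19·0+1=1
a_1=1:  p_1=1·19+1=20,  q_1=1·1+0=1
a_2=1:  p_2=1·20+19=39,  q_2=1·1+1=2
…
a_4=19:  p_4=19·137+39=2642,  q_4=19·7+2=135
…
a_6=1:  p_6=1·8063+2642=10705,  q_6=1·412+135=547
a_7=1:  p_7=1·10705+8063=18768,  q_7=1·547+412=959
→ (18768, 959).  Check: 18768²=352237824, 383·959²=352237823, difference 1.
k=2:  x_2 = 18768·18768+383·959·959 = 704475647,  y_2 = 18768·959+959·18768 = 35997024
k=3:  x_3 = 18768·704475647+383·959·35997024 = 26443197867024,  y_3 = 18768·35997024+959·704475647 = 1351184291905
k=4:  x_4 = 18768·26443197867024+383·959·1351184291905 = 992571874432137217,  y_4 = 18768·1351184291905+959·26443197867024 = 50718053544949056

18768 959
704475647 35997024
26443197867024 1351184291905
992571874432137217 50718053544949056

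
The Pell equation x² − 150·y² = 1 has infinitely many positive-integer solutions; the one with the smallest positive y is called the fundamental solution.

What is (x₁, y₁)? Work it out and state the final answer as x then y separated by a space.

d=150: √d = [12; 4,24] (ℓ=2, even), read p_1/q_1
a_0=12:  p_0=12·1+0=12,  q_0=12·0+1=1
a_1=4:  p_1=4·12+1=49,  q_1=4·1+0=4
fundamental: x₁=49, y₁=4  (since 2401 − 150·16 = 1)

49 4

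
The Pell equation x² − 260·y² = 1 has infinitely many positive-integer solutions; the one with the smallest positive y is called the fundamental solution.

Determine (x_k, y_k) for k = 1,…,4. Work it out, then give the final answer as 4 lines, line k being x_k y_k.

129 8
33281 2064
8586369 532504
2215249921 137383968

[16; 8,32] for √260; ℓ=2 ⇒ convergent index 1
i=0: a=16 ⇒ p=16, q=1
i=1: a=8 ⇒ p=129, q=8
fundamental: x₁=129, y₁=8  (since 16641 − 260·64 = 1)
n=2: (129,8)∘(129,8) = (129·129+260·8·8, 129·8+8·129) = (33281,2064)
n=3: (33281,2064)∘(129,8) = (129·33281+260·8·2064, 129·2064+8·33281) = (8586369,532504)
n=4: (8586369,532504)∘(129,8) = (129·8586369+260·8·532504, 129·532504+8·8586369) = (2215249921,137383968)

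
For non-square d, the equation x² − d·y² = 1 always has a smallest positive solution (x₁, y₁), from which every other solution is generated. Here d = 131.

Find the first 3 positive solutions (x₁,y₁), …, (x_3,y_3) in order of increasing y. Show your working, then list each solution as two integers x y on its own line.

√131 → a₀=11, period (2,4,11,4,2,22); ℓ=6 even so k=5
k=0  a_k=11  p_k/q_k = 11/1
k=1  a_k=2  p_k/q_k = 23/2
k=2  a_k=4  p_k/q_k = 103/9
k=3  a_k=11  p_k/q_k = 1156/101
k=4  a_k=4  p_k/q_k = 4727/413
k=5  a_k=2  p_k/q_k = 10610/927
→ (10610, 927).  Check: 10610²=112572100, 131·927²=112572099, difference 1.
(10610+927√131)^2 = 225144199 + 19670940√131
(10610+927√131)^3 = 4777559892170 + 417417345873√131

10610 927
225144199 19670940
4777559892170 417417345873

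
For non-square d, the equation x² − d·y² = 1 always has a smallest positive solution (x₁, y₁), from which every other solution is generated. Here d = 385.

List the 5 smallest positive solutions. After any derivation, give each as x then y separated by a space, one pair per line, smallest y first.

[19; 1,1,1,1,1,…,1,1,38] for √385; ℓ=16 ⇒ convergent index 15
k=0  a_k=19  p_k/q_k = 19/1
…
k=3  a_k=1  p_k/q_k = 59/3
…
k=5  a_k=1  p_k/q_k = 157/8
k=6  a_k=3  p_k/q_k = 569/29
…
k=10  a_k=3  p_k/q_k = 10262/523
k=11  a_k=1  p_k/q_k = 13009/663
k=12  a_k=1  p_k/q_k = 23271/1186
k=13  a_k=1  p_k/q_k = 36280/1849
k=14  a_k=1  p_k/q_k = 59551/3035
k=15  a_k=1  p_k/q_k = 95831/4884
(x₁, y₁) = (95831, 4884);  95831² − 385·4884² = 1 ✓
n=2: (95831,4884)∘(95831,4884) = (95831·95831+385·4884·4884, 95831·4884+4884·95831) = (18367161121,936077208)
n=3: (18367161121,936077208)∘(95831,4884) = (95831·18367161121+385·4884·936077208, 95831·936077208+4884·18367161121) = (3520286834677271,179410429834812)
n=4: (3520286834677271,179410429834812)∘(95831,4884) = (95831·3520286834677271+385·4884·179410429834812, 95831·179410429834812+4884·3520286834677271) = (674705215289547953281,34386161802063660336)
n=5: (674705215289547953281,34386161802063660336)∘(95831,4884) = (95831·674705215289547953281+385·4884·34386161802063660336, 95831·34386161802063660336+4884·674705215289547953281) = (129315350969305052987065751,6590520543127714837483620)

95831 4884
18367161121 936077208
3520286834677271 179410429834812
674705215289547953281 34386161802063660336
129315350969305052987065751 6590520543127714837483620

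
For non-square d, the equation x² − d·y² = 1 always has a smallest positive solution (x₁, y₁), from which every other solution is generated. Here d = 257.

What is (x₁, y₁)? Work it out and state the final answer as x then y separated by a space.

[16; 32] for √257; ℓ=1 ⇒ convergent index 1
k=0  a_k=16  p_k/q_k = 16/1
k=1  a_k=32  p_k/q_k = 513/32
fundamental: x₁=513, y₁=32  (since 263169 − 257·1024 = 1)

513 32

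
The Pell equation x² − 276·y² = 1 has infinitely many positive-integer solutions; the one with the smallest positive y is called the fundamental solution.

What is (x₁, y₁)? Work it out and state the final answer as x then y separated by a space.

7775 468

√276 = [16; 1,1,1,1,2,2,2,1,1,1,1,32, …], period ℓ=12 (even) → k=11
a_0=16:  p_0=16·1+0=16,  q_0=16·0+1=1
a_1=1:  p_1=1·16+1=17,  q_1=1·1+0=1
…
a_3=1:  p_3=1·33+17=50,  q_3=1·2+1=3
a_4=1:  p_4=1·50+33=83,  q_4=1·3+2=5
…
a_6=2:  p_6=2·216+83=515,  q_6=2·13+5=31
…
a_8=1:  p_8=1·1246+515=1761,  q_8=1·75+31=106
a_9=1:  p_9=1·1761+1246=3007,  q_9=1·106+75=181
a_10=1:  p_10=1·3007+1761=4768,  q_10=1·181+106=287
a_11=1:  p_11=1·4768+3007=7775,  q_11=1·287+181=468
(x₁, y₁) = (7775, 468);  7775² − 276·468² = 1 ✓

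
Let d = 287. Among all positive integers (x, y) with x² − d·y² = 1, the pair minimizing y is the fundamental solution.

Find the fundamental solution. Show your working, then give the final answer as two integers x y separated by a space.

288 17

[16; 1,15,1,32] for √287; ℓ=4 ⇒ convergent index 3
a_0=16:  p_0=16·1+0=16,  q_0=16·0+1=1
…
a_2=15:  p_2=15·17+16=271,  q_2=15·1+1=16
a_3=1:  p_3=1·271+17=288,  q_3=1·16+1=17
(x₁, y₁) = (288, 17);  288² − 287·17² = 1 ✓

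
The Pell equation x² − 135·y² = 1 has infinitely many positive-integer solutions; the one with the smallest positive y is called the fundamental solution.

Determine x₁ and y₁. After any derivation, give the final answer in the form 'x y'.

√135 = [11; 1,1,1,1,1,1,1,22, …], period ℓ=8 (even) → k=7
step 0: (11, 1)  from 11·(1,0) + (0,1)
step 1: (12, 1)  from 1·(11,1) + (1,0)
…
step 3: (35, 3)  from 1·(23,2) + (12,1)
…
step 6: (151, 13)  from 1·(93,8) + (58,5)
step 7: (244, 21)  from 1·(151,13) + (93,8)
→ (244, 21).  Check: 244²=59536, 135·21²=59535, difference 1.

244 21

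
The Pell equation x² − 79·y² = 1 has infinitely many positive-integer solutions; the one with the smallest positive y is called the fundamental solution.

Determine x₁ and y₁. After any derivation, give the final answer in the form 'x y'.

80 9

[8; 1,7,1,16] for √79; ℓ=4 ⇒ convergent index 3
i=0: a=8 ⇒ p=8, q=1
…
i=2: a=7 ⇒ p=71, q=8
i=3: a=1 ⇒ p=80, q=9
(x₁, y₁) = (80, 9);  80² − 79·9² = 1 ✓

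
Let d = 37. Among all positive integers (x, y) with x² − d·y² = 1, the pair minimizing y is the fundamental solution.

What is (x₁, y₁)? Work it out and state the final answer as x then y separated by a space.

d=37: √d = [6; 12] (ℓ=1, odd), read p_1/q_1
i=0: a=6 ⇒ p=6, q=1
i=1: a=12 ⇒ p=73, q=12
→ (73, 12).  Check: 73²=5329, 37·12²=5328, difference 1.

73 12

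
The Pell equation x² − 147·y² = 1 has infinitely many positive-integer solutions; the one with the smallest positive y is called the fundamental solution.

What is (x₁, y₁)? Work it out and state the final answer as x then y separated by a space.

97 8

d=147: √d = [12; 8,24] (ℓ=2, even), read p_1/q_1
step 0: (12, 1)  from 12·(1,0) + (0,1)
step 1: (97, 8)  from 8·(12,1) + (1,0)
→ (97, 8).  Check: 97²=9409, 147·8²=9408, difference 1.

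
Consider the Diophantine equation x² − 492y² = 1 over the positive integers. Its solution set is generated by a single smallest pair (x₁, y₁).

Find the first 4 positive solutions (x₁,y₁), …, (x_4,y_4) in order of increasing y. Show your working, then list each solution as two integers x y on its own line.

29767 1342
1772148577 79894628
105503093353351 4756446782010
6281021157926249857 283170302640288712

√492 = [22; 5,1,1,10,1,1,5,44, …], period ℓ=8 (even) → k=7
k=0  a_k=22  p_k/q_k = 22/1
k=1  a_k=5  p_k/q_k = 111/5
…
k=3  a_k=1  p_k/q_k = 244/11
…
k=5  a_k=1  p_k/q_k = 2817/127
k=6  a_k=1  p_k/q_k = 5390/243
k=7  a_k=5  p_k/q_k = 29767/1342
(x₁, y₁) = (29767, 1342);  29767² − 492·1342² = 1 ✓
k=2:  x_2 = 29767·29767+492·1342·1342 = 1772148577,  y_2 = 29767·1342+1342·29767 = 79894628
k=3:  x_3 = 29767·1772148577+492·1342·79894628 = 105503093353351,  y_3 = 29767·79894628+1342·1772148577 = 4756446782010
k=4:  x_4 = 29767·105503093353351+492·1342·4756446782010 = 6281021157926249857,  y_4 = 29767·4756446782010+1342·105503093353351 = 283170302640288712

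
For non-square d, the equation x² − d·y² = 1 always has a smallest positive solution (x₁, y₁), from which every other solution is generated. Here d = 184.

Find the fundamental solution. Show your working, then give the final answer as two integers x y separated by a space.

[13; 1,1,3,2,1,2,1,2,3,1,1,26] for √184; ℓ=12 ⇒ convergent index 11
step 0: (13, 1)  from 13·(1,0) + (0,1)
step 1: (14, 1)  from 1·(13,1) + (1,0)
step 2: (27, 2)  from 1·(14,1) + (13,1)
…
step 5: (312, 23)  from 1·(217,16) + (95,7)
…
step 8: (3147, 232)  from 2·(1153,85) + (841,62)
…
step 10: (13741, 1013)  from 1·(10594,781) + (3147,232)
step 11: (24335, 1794)  from 1·(13741,1013) + (10594,781)
fundamental: x₁=24335, y₁=1794  (since 592192225 − 184·3218436 = 1)

24335 1794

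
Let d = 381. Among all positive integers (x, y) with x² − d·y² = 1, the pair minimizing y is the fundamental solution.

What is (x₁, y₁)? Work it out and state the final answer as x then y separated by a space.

[19; 1,1,12,1,1,38] for √381; ℓ=6 ⇒ convergent index 5
i=0: a=19 ⇒ p=19, q=1
i=1: a=1 ⇒ p=20, q=1
…
i=4: a=1 ⇒ p=527, q=27
i=5: a=1 ⇒ p=1015, q=52
(x₁, y₁) = (1015, 52);  1015² − 381·52² = 1 ✓

1015 52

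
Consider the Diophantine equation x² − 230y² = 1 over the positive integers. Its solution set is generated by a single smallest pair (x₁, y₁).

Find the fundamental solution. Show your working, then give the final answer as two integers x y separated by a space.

91 6

[15; 6,30] for √230; ℓ=2 ⇒ convergent index 1
step 0: (15, 1)  from 15·(1,0) + (0,1)
step 1: (91, 6)  from 6·(15,1) + (1,0)
fundamental: x₁=91, y₁=6  (since 8281 − 230·36 = 1)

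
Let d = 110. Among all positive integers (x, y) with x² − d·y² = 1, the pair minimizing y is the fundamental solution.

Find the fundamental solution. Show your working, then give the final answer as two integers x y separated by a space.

21 2

[10; 2,20] for √110; ℓ=2 ⇒ convergent index 1
step 0: (10, 1)  from 10·(1,0) + (0,1)
step 1: (21, 2)  from 2·(10,1) + (1,0)
fundamental: x₁=21, y₁=2  (since 441 − 110·4 = 1)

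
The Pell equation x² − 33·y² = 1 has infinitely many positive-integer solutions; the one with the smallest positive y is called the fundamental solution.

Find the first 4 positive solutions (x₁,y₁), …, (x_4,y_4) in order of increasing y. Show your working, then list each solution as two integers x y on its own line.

√33 = [5; 1,2,1,10, …], period ℓ=4 (even) → k=3
k=0  a_k=5  p_k/q_k = 5/1
…
k=2  a_k=2  p_k/q_k = 17/3
k=3  a_k=1  p_k/q_k = 23/4
fundamental: x₁=23, y₁=4  (since 529 − 33·16 = 1)
k=2:  x_2 = 23·23+33·4·4 = 1057,  y_2 = 23·4+4·23 = 184
k=3:  x_3 = 23·1057+33·4·184 = 48599,  y_3 = 23·184+4·1057 = 8460
k=4:  x_4 = 23·48599+33·4·8460 = 2234497,  y_4 = 23·8460+4·48599 = 388976

23 4
1057 184
48599 8460
2234497 388976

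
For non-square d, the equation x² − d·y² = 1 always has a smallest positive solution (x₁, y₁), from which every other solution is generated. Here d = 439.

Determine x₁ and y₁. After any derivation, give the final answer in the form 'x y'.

440 21

√439 → a₀=20, period (1,19,1,40); ℓ=4 even so k=3
k=0  a_k=20  p_k/q_k = 20/1
…
k=2  a_k=19  p_k/q_k = 419/20
k=3  a_k=1  p_k/q_k = 440/21
→ (440, 21).  Check: 440²=193600, 439·21²=193599, difference 1.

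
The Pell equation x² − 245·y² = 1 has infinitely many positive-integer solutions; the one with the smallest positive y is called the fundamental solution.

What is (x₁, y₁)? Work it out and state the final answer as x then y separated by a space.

51841 3312

[15; 1,1,1,7,6,7,1,1,1,30] for √245; ℓ=10 ⇒ convergent index 9
a_0=15:  p_0=15·1+0=15,  q_0=15·0+1=1
a_1=1:  p_1=1·15+1=16,  q_1=1·1+0=1
…
a_5=6:  p_5=6·360+47=2207,  q_5=6·23+3=141
…
a_7=1:  p_7=1·15809+2207=18016,  q_7=1·1010+141=1151
a_8=1:  p_8=1·18016+15809=33825,  q_8=1·1151+1010=2161
a_9=1:  p_9=1·33825+18016=51841,  q_9=1·2161+1151=3312
(x₁, y₁) = (51841, 3312);  51841² − 245·3312² = 1 ✓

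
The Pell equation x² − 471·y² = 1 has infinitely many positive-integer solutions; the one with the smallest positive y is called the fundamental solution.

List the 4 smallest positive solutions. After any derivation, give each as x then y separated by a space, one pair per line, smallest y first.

7838695 361188
122890278606049 5662485139320
1926598824915678693415 88772987898323613612
30204041151744689101078780801 1391728752747293974319493360

d=471: √d = [21; 1,2,2,1,3,…,2,1,42] (ℓ=14, even), read p_13/q_13
step 0: (21, 1)  from 21·(1,0) + (0,1)
…
step 2: (65, 3)  from 2·(22,1) + (21,1)
…
step 4: (217, 10)  from 1·(152,7) + (65,3)
step 5: (803, 37)  from 3·(217,10) + (152,7)
step 6: (3429, 158)  from 4·(803,37) + (217,10)
step 7: (48809, 2249)  from 14·(3429,158) + (803,37)
…
step 10: (843469, 38865)  from 1·(644804,29711) + (198665,9154)
step 11: (2331742, 107441)  from 2·(843469,38865) + (644804,29711)
step 12: (5506953, 253747)  from 2·(2331742,107441) + (843469,38865)
step 13: (7838695, 361188)  from 1·(5506953,253747) + (2331742,107441)
fundamental: x₁=7838695, y₁=361188  (since 61445139303025 − 471·130456771344 = 1)
k=2:  x_2 = 7838695·7838695+471·361188·361188 = 122890278606049,  y_2 = 7838695·361188+361188·7838695 = 5662485139320
k=3:  x_3 = 7838695·122890278606049+471·361188·5662485139320 = 1926598824915678693415,  y_3 = 7838695·5662485139320+361188·122890278606049 = 88772987898323613612
k=4:  x_4 = 7838695·1926598824915678693415+471·361188·88772987898323613612 = 30204041151744689101078780801,  y_4 = 7838695·88772987898323613612+361188·1926598824915678693415 = 1391728752747293974319493360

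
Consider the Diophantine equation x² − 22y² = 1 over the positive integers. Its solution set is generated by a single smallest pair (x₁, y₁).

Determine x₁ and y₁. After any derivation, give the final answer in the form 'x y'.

197 42

√22 = [4; 1,2,4,2,1,8, …], period ℓ=6 (even) → k=5
a_0=4:  p_0=4·1+0=4,  q_0=4·0+1=1
…
a_2=2:  p_2=2·5+4=14,  q_2=2·1+1=3
…
a_4=2:  p_4=2·61+14=136,  q_4=2·13+3=29
a_5=1:  p_5=1·136+61=197,  q_5=1·29+13=42
fundamental: x₁=197, y₁=42  (since 38809 − 22·1764 = 1)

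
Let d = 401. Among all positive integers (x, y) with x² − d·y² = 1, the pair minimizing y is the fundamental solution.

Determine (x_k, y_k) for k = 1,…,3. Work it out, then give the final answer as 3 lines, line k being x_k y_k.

801 40
1283201 64080
2055687201 102656120

√401 → a₀=20, period (40); ℓ=1 odd so k=1
k=0  a_k=20  p_k/q_k = 20/1
k=1  a_k=40  p_k/q_k = 801/40
fundamental: x₁=801, y₁=40  (since 641601 − 401·1600 = 1)
(801+40√401)^2 = 1283201 + 64080√401
(801+40√401)^3 = 2055687201 + 102656120√401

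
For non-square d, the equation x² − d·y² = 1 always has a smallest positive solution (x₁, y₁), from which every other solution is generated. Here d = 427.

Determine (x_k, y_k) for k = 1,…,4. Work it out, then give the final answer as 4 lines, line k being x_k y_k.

62 3
7687 372
953126 46125
118179937 5719128

[20; 1,1,1,40] for √427; ℓ=4 ⇒ convergent index 3
a_0=20:  p_0=20·1+0=20,  q_0=20·0+1=1
a_1=1:  p_1=1·20+1=21,  q_1=1·1+0=1
a_2=1:  p_2=1·21+20=41,  q_2=1·1+1=2
a_3=1:  p_3=1·41+21=62,  q_3=1·2+1=3
→ (62, 3).  Check: 62²=3844, 427·3²=3843, difference 1.
n=2: (62,3)∘(62,3) = (62·62+427·3·3, 62·3+3·62) = (7687,372)
n=3: (7687,372)∘(62,3) = (62·7687+427·3·372, 62·372+3·7687) = (953126,46125)
n=4: (953126,46125)∘(62,3) = (62·953126+427·3·46125, 62·46125+3·953126) = (118179937,5719128)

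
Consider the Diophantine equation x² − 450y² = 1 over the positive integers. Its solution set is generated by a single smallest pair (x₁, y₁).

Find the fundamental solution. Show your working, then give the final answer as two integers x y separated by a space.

19601 924

√450 → a₀=21, period (4,1,2,4,2,1,4,42); ℓ=8 even so k=7
step 0: (21, 1)  from 21·(1,0) + (0,1)
step 1: (85, 4)  from 4·(21,1) + (1,0)
step 2: (106, 5)  from 1·(85,4) + (21,1)
step 3: (297, 14)  from 2·(106,5) + (85,4)
step 4: (1294, 61)  from 4·(297,14) + (106,5)
…
step 6: (4179, 197)  from 1·(2885,136) + (1294,61)
step 7: (19601, 924)  from 4·(4179,197) + (2885,136)
fundamental: x₁=19601, y₁=924  (since 384199201 − 450·853776 = 1)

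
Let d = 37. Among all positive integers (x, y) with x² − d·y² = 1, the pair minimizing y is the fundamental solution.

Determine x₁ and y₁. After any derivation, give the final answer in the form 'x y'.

√37 → a₀=6, period (12); ℓ=1 odd so k=1
step 0: (6, 1)  from 6·(1,0) + (0,1)
step 1: (73, 12)  from 12·(6,1) + (1,0)
fundamental: x₁=73, y₁=12  (since 5329 − 37·144 = 1)

73 12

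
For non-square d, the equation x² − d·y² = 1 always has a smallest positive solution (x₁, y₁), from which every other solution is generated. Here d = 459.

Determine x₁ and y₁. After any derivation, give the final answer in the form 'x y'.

√459 = [21; 2,2,1,4,21,4,1,2,2,42, …], period ℓ=10 (even) → k=9
a_0=21:  p_0=21·1+0=21,  q_0=21·0+1=1
…
a_2=2:  p_2=2·43+21=107,  q_2=2·2+1=5
a_3=1:  p_3=1·107+43=150,  q_3=1·5+2=7
a_4=4:  p_4=4·150+107=707,  q_4=4·7+5=33
a_5=21:  p_5=21·707+150=14997,  q_5=21·33+7=700
a_6=4:  p_6=4·14997+707=60695,  q_6=4·700+33=2833
…
a_8=2:  p_8=2·75692+60695=212079,  q_8=2·3533+2833=9899
a_9=2:  p_9=2·212079+75692=499850,  q_9=2·9899+3533=23331
fundamental: x₁=499850, y₁=23331  (since 249850022500 − 459·544335561 = 1)

499850 23331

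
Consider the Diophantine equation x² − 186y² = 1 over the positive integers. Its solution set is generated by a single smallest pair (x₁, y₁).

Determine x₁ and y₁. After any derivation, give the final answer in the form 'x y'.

[13; 1,1,1,3,4,3,1,1,1,26] for √186; ℓ=10 ⇒ convergent index 9
i=0: a=13 ⇒ p=13, q=1
i=1: a=1 ⇒ p=14, q=1
…
i=5: a=4 ⇒ p=641, q=47
…
i=7: a=1 ⇒ p=2714, q=199
i=8: a=1 ⇒ p=4787, q=351
i=9: a=1 ⇒ p=7501, q=550
(x₁, y₁) = (7501, 550);  7501² − 186·550² = 1 ✓

7501 550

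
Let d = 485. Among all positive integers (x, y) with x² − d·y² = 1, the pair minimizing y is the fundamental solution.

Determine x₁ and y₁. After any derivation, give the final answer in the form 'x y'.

969 44

d=485: √d = [22; 44] (ℓ=1, odd), read p_1/q_1
step 0: (22, 1)  from 22·(1,0) + (0,1)
step 1: (969, 44)  from 44·(22,1) + (1,0)
fundamental: x₁=969, y₁=44  (since 938961 − 485·1936 = 1)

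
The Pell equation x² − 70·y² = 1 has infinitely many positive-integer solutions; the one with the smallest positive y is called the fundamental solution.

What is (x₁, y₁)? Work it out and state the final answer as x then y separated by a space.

251 30

√70 = [8; 2,1,2,1,2,16, …], period ℓ=6 (even) → k=5
a_0=8:  p_0=8·1+0=8,  q_0=8·0+1=1
a_1=2:  p_1=2·8+1=17,  q_1=2·1+0=2
a_2=1:  p_2=1·17+8=25,  q_2=1·2+1=3
a_3=2:  p_3=2·25+17=67,  q_3=2·3+2=8
a_4=1:  p_4=1·67+25=92,  q_4=1·8+3=11
a_5=2:  p_5=2·92+67=251,  q_5=2·11+8=30
fundamental: x₁=251, y₁=30  (since 63001 − 70·900 = 1)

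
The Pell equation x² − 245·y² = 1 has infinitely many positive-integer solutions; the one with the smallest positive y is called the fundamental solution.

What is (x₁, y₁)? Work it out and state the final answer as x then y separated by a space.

√245 → a₀=15, period (1,1,1,7,6,7,1,1,1,30); ℓ=10 even so k=9
i=0: a=15 ⇒ p=15, q=1
i=1: a=1 ⇒ p=16, q=1
i=2: a=1 ⇒ p=31, q=2
i=3: a=1 ⇒ p=47, q=3
i=4: a=7 ⇒ p=360, q=23
i=5: a=6 ⇒ p=2207, q=141
…
i=7: a=1 ⇒ p=18016, q=1151
i=8: a=1 ⇒ p=33825, q=2161
i=9: a=1 ⇒ p=51841, q=3312
→ (51841, 3312).  Check: 51841²=2687489281, 245·3312²=2687489280, difference 1.

51841 3312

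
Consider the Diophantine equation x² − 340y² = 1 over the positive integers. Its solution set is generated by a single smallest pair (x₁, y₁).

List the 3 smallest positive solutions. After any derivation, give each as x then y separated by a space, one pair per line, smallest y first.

285769 15498
163327842721 8857695924
93348068572789129 5062509812995614

[18; 2,3,1,1,1,…,3,2,36] for √340; ℓ=14 ⇒ convergent index 13
step 0: (18, 1)  from 18·(1,0) + (0,1)
step 1: (37, 2)  from 2·(18,1) + (1,0)
step 2: (129, 7)  from 3·(37,2) + (18,1)
step 3: (166, 9)  from 1·(129,7) + (37,2)
step 4: (295, 16)  from 1·(166,9) + (129,7)
step 5: (461, 25)  from 1·(295,16) + (166,9)
step 6: (756, 41)  from 1·(461,25) + (295,16)
step 7: (6509, 353)  from 8·(756,41) + (461,25)
…
step 9: (13774, 747)  from 1·(7265,394) + (6509,353)
…
step 11: (34813, 1888)  from 1·(21039,1141) + (13774,747)
step 12: (125478, 6805)  from 3·(34813,1888) + (21039,1141)
step 13: (285769, 15498)  from 2·(125478,6805) + (34813,1888)
(x₁, y₁) = (285769, 15498);  285769² − 340·15498² = 1 ✓
n=2: (285769,15498)∘(285769,15498) = (285769·285769+340·15498·15498, 285769·15498+15498·285769) = (163327842721,8857695924)
n=3: (163327842721,8857695924)∘(285769,15498) = (285769·163327842721+340·15498·8857695924, 285769·8857695924+15498·163327842721) = (93348068572789129,5062509812995614)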